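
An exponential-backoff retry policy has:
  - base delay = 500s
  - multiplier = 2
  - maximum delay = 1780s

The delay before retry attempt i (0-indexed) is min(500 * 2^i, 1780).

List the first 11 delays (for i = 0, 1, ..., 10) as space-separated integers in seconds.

Answer: 500 1000 1780 1780 1780 1780 1780 1780 1780 1780 1780

Derivation:
Computing each delay:
  i=0: min(500*2^0, 1780) = 500
  i=1: min(500*2^1, 1780) = 1000
  i=2: min(500*2^2, 1780) = 1780
  i=3: min(500*2^3, 1780) = 1780
  i=4: min(500*2^4, 1780) = 1780
  i=5: min(500*2^5, 1780) = 1780
  i=6: min(500*2^6, 1780) = 1780
  i=7: min(500*2^7, 1780) = 1780
  i=8: min(500*2^8, 1780) = 1780
  i=9: min(500*2^9, 1780) = 1780
  i=10: min(500*2^10, 1780) = 1780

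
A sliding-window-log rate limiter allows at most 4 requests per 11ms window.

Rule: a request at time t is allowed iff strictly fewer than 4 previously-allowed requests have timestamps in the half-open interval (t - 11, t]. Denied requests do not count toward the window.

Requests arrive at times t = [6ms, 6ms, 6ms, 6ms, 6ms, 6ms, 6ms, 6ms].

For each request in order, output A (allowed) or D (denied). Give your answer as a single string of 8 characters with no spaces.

Answer: AAAADDDD

Derivation:
Tracking allowed requests in the window:
  req#1 t=6ms: ALLOW
  req#2 t=6ms: ALLOW
  req#3 t=6ms: ALLOW
  req#4 t=6ms: ALLOW
  req#5 t=6ms: DENY
  req#6 t=6ms: DENY
  req#7 t=6ms: DENY
  req#8 t=6ms: DENY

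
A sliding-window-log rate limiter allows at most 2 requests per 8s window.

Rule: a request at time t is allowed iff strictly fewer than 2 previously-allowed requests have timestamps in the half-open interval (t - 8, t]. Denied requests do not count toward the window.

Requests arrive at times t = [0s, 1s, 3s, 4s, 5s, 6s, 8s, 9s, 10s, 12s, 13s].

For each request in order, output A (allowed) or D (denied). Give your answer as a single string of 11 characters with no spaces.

Tracking allowed requests in the window:
  req#1 t=0s: ALLOW
  req#2 t=1s: ALLOW
  req#3 t=3s: DENY
  req#4 t=4s: DENY
  req#5 t=5s: DENY
  req#6 t=6s: DENY
  req#7 t=8s: ALLOW
  req#8 t=9s: ALLOW
  req#9 t=10s: DENY
  req#10 t=12s: DENY
  req#11 t=13s: DENY

Answer: AADDDDAADDD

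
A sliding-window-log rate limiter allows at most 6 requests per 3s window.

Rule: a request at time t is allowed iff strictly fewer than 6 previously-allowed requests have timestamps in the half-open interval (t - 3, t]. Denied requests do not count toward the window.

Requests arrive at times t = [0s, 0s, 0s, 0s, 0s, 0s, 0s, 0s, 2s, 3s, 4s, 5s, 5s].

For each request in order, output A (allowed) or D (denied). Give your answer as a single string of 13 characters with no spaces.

Tracking allowed requests in the window:
  req#1 t=0s: ALLOW
  req#2 t=0s: ALLOW
  req#3 t=0s: ALLOW
  req#4 t=0s: ALLOW
  req#5 t=0s: ALLOW
  req#6 t=0s: ALLOW
  req#7 t=0s: DENY
  req#8 t=0s: DENY
  req#9 t=2s: DENY
  req#10 t=3s: ALLOW
  req#11 t=4s: ALLOW
  req#12 t=5s: ALLOW
  req#13 t=5s: ALLOW

Answer: AAAAAADDDAAAA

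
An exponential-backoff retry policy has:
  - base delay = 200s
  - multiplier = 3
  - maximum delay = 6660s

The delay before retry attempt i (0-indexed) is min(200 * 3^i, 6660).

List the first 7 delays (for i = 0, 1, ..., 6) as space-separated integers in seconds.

Answer: 200 600 1800 5400 6660 6660 6660

Derivation:
Computing each delay:
  i=0: min(200*3^0, 6660) = 200
  i=1: min(200*3^1, 6660) = 600
  i=2: min(200*3^2, 6660) = 1800
  i=3: min(200*3^3, 6660) = 5400
  i=4: min(200*3^4, 6660) = 6660
  i=5: min(200*3^5, 6660) = 6660
  i=6: min(200*3^6, 6660) = 6660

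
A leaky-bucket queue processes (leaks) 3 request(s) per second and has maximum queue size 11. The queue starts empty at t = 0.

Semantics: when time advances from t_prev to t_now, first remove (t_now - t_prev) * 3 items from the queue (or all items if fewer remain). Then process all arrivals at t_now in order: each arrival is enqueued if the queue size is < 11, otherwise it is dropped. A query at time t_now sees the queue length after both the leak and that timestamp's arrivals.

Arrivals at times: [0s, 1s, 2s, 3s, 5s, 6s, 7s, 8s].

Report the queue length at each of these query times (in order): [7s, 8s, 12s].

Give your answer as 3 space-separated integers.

Answer: 1 1 0

Derivation:
Queue lengths at query times:
  query t=7s: backlog = 1
  query t=8s: backlog = 1
  query t=12s: backlog = 0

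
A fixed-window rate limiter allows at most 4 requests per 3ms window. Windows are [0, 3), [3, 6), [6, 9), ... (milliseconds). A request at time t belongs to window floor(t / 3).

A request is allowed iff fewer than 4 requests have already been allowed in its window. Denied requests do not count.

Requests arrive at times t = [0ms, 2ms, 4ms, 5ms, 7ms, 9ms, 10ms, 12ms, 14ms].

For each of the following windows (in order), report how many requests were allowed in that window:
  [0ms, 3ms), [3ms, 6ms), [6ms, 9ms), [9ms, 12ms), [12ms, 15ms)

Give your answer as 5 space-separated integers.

Processing requests:
  req#1 t=0ms (window 0): ALLOW
  req#2 t=2ms (window 0): ALLOW
  req#3 t=4ms (window 1): ALLOW
  req#4 t=5ms (window 1): ALLOW
  req#5 t=7ms (window 2): ALLOW
  req#6 t=9ms (window 3): ALLOW
  req#7 t=10ms (window 3): ALLOW
  req#8 t=12ms (window 4): ALLOW
  req#9 t=14ms (window 4): ALLOW

Allowed counts by window: 2 2 1 2 2

Answer: 2 2 1 2 2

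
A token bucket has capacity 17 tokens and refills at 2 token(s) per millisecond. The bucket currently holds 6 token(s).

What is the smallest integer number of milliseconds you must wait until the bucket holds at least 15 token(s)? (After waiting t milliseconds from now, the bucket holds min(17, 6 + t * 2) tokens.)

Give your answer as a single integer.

Need 6 + t * 2 >= 15, so t >= 9/2.
Smallest integer t = ceil(9/2) = 5.

Answer: 5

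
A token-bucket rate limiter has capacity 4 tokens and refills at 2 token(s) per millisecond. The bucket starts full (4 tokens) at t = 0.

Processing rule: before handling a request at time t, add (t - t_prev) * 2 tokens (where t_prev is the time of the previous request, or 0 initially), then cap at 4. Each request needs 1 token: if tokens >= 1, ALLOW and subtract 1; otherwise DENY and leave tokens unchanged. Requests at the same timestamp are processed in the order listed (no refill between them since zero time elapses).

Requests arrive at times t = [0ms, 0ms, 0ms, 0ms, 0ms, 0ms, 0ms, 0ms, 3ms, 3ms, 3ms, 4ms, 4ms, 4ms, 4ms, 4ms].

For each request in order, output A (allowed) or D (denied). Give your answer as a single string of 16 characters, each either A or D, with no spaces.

Simulating step by step:
  req#1 t=0ms: ALLOW
  req#2 t=0ms: ALLOW
  req#3 t=0ms: ALLOW
  req#4 t=0ms: ALLOW
  req#5 t=0ms: DENY
  req#6 t=0ms: DENY
  req#7 t=0ms: DENY
  req#8 t=0ms: DENY
  req#9 t=3ms: ALLOW
  req#10 t=3ms: ALLOW
  req#11 t=3ms: ALLOW
  req#12 t=4ms: ALLOW
  req#13 t=4ms: ALLOW
  req#14 t=4ms: ALLOW
  req#15 t=4ms: DENY
  req#16 t=4ms: DENY

Answer: AAAADDDDAAAAAADD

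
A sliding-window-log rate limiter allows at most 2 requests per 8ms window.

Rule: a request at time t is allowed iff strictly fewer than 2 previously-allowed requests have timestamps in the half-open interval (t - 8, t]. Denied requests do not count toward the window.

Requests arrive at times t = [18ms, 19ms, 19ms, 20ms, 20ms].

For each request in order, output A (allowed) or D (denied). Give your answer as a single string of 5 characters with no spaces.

Answer: AADDD

Derivation:
Tracking allowed requests in the window:
  req#1 t=18ms: ALLOW
  req#2 t=19ms: ALLOW
  req#3 t=19ms: DENY
  req#4 t=20ms: DENY
  req#5 t=20ms: DENY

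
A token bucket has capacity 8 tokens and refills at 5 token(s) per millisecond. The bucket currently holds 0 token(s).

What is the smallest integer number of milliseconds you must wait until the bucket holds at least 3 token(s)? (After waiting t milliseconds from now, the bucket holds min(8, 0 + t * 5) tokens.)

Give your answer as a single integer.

Answer: 1

Derivation:
Need 0 + t * 5 >= 3, so t >= 3/5.
Smallest integer t = ceil(3/5) = 1.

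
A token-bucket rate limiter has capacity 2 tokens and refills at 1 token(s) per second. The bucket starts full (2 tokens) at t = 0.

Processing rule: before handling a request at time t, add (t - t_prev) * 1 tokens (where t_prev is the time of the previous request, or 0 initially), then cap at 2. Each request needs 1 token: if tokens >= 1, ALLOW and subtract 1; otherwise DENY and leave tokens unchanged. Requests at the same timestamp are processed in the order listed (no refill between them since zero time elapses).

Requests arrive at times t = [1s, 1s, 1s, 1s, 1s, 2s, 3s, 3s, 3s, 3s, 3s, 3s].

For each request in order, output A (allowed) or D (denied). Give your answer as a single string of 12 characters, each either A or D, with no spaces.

Simulating step by step:
  req#1 t=1s: ALLOW
  req#2 t=1s: ALLOW
  req#3 t=1s: DENY
  req#4 t=1s: DENY
  req#5 t=1s: DENY
  req#6 t=2s: ALLOW
  req#7 t=3s: ALLOW
  req#8 t=3s: DENY
  req#9 t=3s: DENY
  req#10 t=3s: DENY
  req#11 t=3s: DENY
  req#12 t=3s: DENY

Answer: AADDDAADDDDD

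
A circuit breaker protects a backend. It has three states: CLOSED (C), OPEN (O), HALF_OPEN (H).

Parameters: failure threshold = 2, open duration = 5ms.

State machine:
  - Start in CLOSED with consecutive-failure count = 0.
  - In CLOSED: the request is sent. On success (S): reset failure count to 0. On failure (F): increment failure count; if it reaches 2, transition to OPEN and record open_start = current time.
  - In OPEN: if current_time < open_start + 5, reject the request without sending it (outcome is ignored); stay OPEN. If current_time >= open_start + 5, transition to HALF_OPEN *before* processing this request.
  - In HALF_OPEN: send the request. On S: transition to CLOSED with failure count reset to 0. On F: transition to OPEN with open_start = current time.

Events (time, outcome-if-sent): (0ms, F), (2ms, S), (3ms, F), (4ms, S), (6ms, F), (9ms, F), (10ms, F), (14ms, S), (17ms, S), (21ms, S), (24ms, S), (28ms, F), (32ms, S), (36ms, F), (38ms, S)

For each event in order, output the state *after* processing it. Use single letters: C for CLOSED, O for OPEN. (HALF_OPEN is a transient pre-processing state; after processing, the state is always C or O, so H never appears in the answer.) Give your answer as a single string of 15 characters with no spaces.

Answer: CCCCCOOCCCCCCCC

Derivation:
State after each event:
  event#1 t=0ms outcome=F: state=CLOSED
  event#2 t=2ms outcome=S: state=CLOSED
  event#3 t=3ms outcome=F: state=CLOSED
  event#4 t=4ms outcome=S: state=CLOSED
  event#5 t=6ms outcome=F: state=CLOSED
  event#6 t=9ms outcome=F: state=OPEN
  event#7 t=10ms outcome=F: state=OPEN
  event#8 t=14ms outcome=S: state=CLOSED
  event#9 t=17ms outcome=S: state=CLOSED
  event#10 t=21ms outcome=S: state=CLOSED
  event#11 t=24ms outcome=S: state=CLOSED
  event#12 t=28ms outcome=F: state=CLOSED
  event#13 t=32ms outcome=S: state=CLOSED
  event#14 t=36ms outcome=F: state=CLOSED
  event#15 t=38ms outcome=S: state=CLOSED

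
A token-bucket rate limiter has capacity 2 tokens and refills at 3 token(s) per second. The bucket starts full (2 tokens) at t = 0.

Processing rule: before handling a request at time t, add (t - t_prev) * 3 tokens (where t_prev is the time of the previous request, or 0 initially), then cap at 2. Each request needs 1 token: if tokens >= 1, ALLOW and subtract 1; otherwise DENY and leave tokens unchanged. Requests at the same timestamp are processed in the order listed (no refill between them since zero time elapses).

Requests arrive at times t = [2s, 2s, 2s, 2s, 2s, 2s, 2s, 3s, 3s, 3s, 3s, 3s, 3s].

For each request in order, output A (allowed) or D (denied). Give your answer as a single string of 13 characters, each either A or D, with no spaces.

Answer: AADDDDDAADDDD

Derivation:
Simulating step by step:
  req#1 t=2s: ALLOW
  req#2 t=2s: ALLOW
  req#3 t=2s: DENY
  req#4 t=2s: DENY
  req#5 t=2s: DENY
  req#6 t=2s: DENY
  req#7 t=2s: DENY
  req#8 t=3s: ALLOW
  req#9 t=3s: ALLOW
  req#10 t=3s: DENY
  req#11 t=3s: DENY
  req#12 t=3s: DENY
  req#13 t=3s: DENY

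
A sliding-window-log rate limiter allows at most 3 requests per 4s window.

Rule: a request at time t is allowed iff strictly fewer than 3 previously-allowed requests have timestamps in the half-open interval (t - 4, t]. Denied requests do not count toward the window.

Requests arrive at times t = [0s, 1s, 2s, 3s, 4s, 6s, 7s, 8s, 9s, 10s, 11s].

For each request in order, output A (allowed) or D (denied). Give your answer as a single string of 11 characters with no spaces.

Answer: AAADAAAADAA

Derivation:
Tracking allowed requests in the window:
  req#1 t=0s: ALLOW
  req#2 t=1s: ALLOW
  req#3 t=2s: ALLOW
  req#4 t=3s: DENY
  req#5 t=4s: ALLOW
  req#6 t=6s: ALLOW
  req#7 t=7s: ALLOW
  req#8 t=8s: ALLOW
  req#9 t=9s: DENY
  req#10 t=10s: ALLOW
  req#11 t=11s: ALLOW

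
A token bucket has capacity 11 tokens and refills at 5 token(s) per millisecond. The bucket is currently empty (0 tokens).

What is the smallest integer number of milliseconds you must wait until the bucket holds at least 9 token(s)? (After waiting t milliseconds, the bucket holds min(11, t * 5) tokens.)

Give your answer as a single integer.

Need t * 5 >= 9, so t >= 9/5.
Smallest integer t = ceil(9/5) = 2.

Answer: 2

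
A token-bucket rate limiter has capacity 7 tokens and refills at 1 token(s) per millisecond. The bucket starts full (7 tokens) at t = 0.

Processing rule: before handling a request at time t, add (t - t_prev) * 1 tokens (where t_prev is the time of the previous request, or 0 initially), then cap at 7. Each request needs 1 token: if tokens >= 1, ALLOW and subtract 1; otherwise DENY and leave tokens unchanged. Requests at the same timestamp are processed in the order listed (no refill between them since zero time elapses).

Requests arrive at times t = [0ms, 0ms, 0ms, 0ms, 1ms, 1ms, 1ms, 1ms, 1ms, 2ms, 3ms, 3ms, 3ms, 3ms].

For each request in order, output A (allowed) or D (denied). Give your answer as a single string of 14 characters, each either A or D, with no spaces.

Simulating step by step:
  req#1 t=0ms: ALLOW
  req#2 t=0ms: ALLOW
  req#3 t=0ms: ALLOW
  req#4 t=0ms: ALLOW
  req#5 t=1ms: ALLOW
  req#6 t=1ms: ALLOW
  req#7 t=1ms: ALLOW
  req#8 t=1ms: ALLOW
  req#9 t=1ms: DENY
  req#10 t=2ms: ALLOW
  req#11 t=3ms: ALLOW
  req#12 t=3ms: DENY
  req#13 t=3ms: DENY
  req#14 t=3ms: DENY

Answer: AAAAAAAADAADDD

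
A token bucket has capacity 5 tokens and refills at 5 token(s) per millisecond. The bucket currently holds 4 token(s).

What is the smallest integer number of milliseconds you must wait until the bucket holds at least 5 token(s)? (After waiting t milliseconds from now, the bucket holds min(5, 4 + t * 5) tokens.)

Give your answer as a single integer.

Answer: 1

Derivation:
Need 4 + t * 5 >= 5, so t >= 1/5.
Smallest integer t = ceil(1/5) = 1.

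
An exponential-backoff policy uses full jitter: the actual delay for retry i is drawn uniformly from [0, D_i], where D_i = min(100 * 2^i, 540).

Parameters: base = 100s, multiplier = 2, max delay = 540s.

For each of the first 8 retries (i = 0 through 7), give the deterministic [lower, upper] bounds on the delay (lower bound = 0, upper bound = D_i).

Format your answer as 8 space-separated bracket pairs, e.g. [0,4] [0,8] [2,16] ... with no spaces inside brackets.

Answer: [0,100] [0,200] [0,400] [0,540] [0,540] [0,540] [0,540] [0,540]

Derivation:
Computing bounds per retry:
  i=0: D_i=min(100*2^0,540)=100, bounds=[0,100]
  i=1: D_i=min(100*2^1,540)=200, bounds=[0,200]
  i=2: D_i=min(100*2^2,540)=400, bounds=[0,400]
  i=3: D_i=min(100*2^3,540)=540, bounds=[0,540]
  i=4: D_i=min(100*2^4,540)=540, bounds=[0,540]
  i=5: D_i=min(100*2^5,540)=540, bounds=[0,540]
  i=6: D_i=min(100*2^6,540)=540, bounds=[0,540]
  i=7: D_i=min(100*2^7,540)=540, bounds=[0,540]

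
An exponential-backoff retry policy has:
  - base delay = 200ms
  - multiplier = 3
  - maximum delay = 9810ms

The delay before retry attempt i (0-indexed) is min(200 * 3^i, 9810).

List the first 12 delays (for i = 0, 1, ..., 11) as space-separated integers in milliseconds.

Computing each delay:
  i=0: min(200*3^0, 9810) = 200
  i=1: min(200*3^1, 9810) = 600
  i=2: min(200*3^2, 9810) = 1800
  i=3: min(200*3^3, 9810) = 5400
  i=4: min(200*3^4, 9810) = 9810
  i=5: min(200*3^5, 9810) = 9810
  i=6: min(200*3^6, 9810) = 9810
  i=7: min(200*3^7, 9810) = 9810
  i=8: min(200*3^8, 9810) = 9810
  i=9: min(200*3^9, 9810) = 9810
  i=10: min(200*3^10, 9810) = 9810
  i=11: min(200*3^11, 9810) = 9810

Answer: 200 600 1800 5400 9810 9810 9810 9810 9810 9810 9810 9810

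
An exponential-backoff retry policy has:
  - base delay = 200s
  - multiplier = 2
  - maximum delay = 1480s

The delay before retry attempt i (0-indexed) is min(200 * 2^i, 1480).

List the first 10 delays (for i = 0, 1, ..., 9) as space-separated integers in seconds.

Answer: 200 400 800 1480 1480 1480 1480 1480 1480 1480

Derivation:
Computing each delay:
  i=0: min(200*2^0, 1480) = 200
  i=1: min(200*2^1, 1480) = 400
  i=2: min(200*2^2, 1480) = 800
  i=3: min(200*2^3, 1480) = 1480
  i=4: min(200*2^4, 1480) = 1480
  i=5: min(200*2^5, 1480) = 1480
  i=6: min(200*2^6, 1480) = 1480
  i=7: min(200*2^7, 1480) = 1480
  i=8: min(200*2^8, 1480) = 1480
  i=9: min(200*2^9, 1480) = 1480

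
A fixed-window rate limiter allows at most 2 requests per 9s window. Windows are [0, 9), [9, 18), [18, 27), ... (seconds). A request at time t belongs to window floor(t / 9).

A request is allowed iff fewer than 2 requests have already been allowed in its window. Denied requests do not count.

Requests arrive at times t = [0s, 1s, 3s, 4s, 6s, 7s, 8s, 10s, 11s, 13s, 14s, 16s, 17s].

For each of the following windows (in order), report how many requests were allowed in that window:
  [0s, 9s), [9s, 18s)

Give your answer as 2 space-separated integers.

Processing requests:
  req#1 t=0s (window 0): ALLOW
  req#2 t=1s (window 0): ALLOW
  req#3 t=3s (window 0): DENY
  req#4 t=4s (window 0): DENY
  req#5 t=6s (window 0): DENY
  req#6 t=7s (window 0): DENY
  req#7 t=8s (window 0): DENY
  req#8 t=10s (window 1): ALLOW
  req#9 t=11s (window 1): ALLOW
  req#10 t=13s (window 1): DENY
  req#11 t=14s (window 1): DENY
  req#12 t=16s (window 1): DENY
  req#13 t=17s (window 1): DENY

Allowed counts by window: 2 2

Answer: 2 2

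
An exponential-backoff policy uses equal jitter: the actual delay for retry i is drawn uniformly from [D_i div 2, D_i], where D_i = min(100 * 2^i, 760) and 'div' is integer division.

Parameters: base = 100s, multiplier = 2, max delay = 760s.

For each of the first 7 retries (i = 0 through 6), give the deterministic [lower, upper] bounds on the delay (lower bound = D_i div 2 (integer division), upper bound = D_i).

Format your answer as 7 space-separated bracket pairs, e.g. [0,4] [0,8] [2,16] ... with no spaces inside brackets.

Answer: [50,100] [100,200] [200,400] [380,760] [380,760] [380,760] [380,760]

Derivation:
Computing bounds per retry:
  i=0: D_i=min(100*2^0,760)=100, bounds=[50,100]
  i=1: D_i=min(100*2^1,760)=200, bounds=[100,200]
  i=2: D_i=min(100*2^2,760)=400, bounds=[200,400]
  i=3: D_i=min(100*2^3,760)=760, bounds=[380,760]
  i=4: D_i=min(100*2^4,760)=760, bounds=[380,760]
  i=5: D_i=min(100*2^5,760)=760, bounds=[380,760]
  i=6: D_i=min(100*2^6,760)=760, bounds=[380,760]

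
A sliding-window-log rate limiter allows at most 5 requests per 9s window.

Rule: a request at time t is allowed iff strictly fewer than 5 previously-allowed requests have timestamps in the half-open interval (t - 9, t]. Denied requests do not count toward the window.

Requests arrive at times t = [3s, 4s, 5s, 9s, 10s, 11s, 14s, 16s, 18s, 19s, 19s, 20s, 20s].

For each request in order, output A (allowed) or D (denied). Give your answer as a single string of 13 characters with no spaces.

Answer: AAAAADAAAAADD

Derivation:
Tracking allowed requests in the window:
  req#1 t=3s: ALLOW
  req#2 t=4s: ALLOW
  req#3 t=5s: ALLOW
  req#4 t=9s: ALLOW
  req#5 t=10s: ALLOW
  req#6 t=11s: DENY
  req#7 t=14s: ALLOW
  req#8 t=16s: ALLOW
  req#9 t=18s: ALLOW
  req#10 t=19s: ALLOW
  req#11 t=19s: ALLOW
  req#12 t=20s: DENY
  req#13 t=20s: DENY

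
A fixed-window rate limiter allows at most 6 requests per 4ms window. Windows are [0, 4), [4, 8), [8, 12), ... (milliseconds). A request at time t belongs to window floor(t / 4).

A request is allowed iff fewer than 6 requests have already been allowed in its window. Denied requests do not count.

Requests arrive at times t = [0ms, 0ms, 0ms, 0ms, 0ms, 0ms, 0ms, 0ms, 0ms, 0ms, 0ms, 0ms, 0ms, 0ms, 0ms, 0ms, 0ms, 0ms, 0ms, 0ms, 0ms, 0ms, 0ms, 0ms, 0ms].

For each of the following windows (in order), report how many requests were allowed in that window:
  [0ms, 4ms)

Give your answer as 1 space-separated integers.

Answer: 6

Derivation:
Processing requests:
  req#1 t=0ms (window 0): ALLOW
  req#2 t=0ms (window 0): ALLOW
  req#3 t=0ms (window 0): ALLOW
  req#4 t=0ms (window 0): ALLOW
  req#5 t=0ms (window 0): ALLOW
  req#6 t=0ms (window 0): ALLOW
  req#7 t=0ms (window 0): DENY
  req#8 t=0ms (window 0): DENY
  req#9 t=0ms (window 0): DENY
  req#10 t=0ms (window 0): DENY
  req#11 t=0ms (window 0): DENY
  req#12 t=0ms (window 0): DENY
  req#13 t=0ms (window 0): DENY
  req#14 t=0ms (window 0): DENY
  req#15 t=0ms (window 0): DENY
  req#16 t=0ms (window 0): DENY
  req#17 t=0ms (window 0): DENY
  req#18 t=0ms (window 0): DENY
  req#19 t=0ms (window 0): DENY
  req#20 t=0ms (window 0): DENY
  req#21 t=0ms (window 0): DENY
  req#22 t=0ms (window 0): DENY
  req#23 t=0ms (window 0): DENY
  req#24 t=0ms (window 0): DENY
  req#25 t=0ms (window 0): DENY

Allowed counts by window: 6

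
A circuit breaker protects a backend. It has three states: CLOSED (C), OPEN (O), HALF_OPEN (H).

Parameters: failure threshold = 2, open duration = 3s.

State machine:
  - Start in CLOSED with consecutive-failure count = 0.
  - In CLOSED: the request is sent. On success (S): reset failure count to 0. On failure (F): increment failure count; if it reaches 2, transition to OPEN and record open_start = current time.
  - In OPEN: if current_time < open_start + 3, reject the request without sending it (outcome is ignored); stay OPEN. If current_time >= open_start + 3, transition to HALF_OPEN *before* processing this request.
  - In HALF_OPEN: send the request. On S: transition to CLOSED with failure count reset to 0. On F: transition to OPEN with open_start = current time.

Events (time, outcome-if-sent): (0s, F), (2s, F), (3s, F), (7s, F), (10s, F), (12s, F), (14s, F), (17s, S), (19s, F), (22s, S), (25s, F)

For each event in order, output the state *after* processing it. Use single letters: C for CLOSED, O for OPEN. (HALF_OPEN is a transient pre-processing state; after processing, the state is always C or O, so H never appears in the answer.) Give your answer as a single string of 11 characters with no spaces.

Answer: COOOOOOCCCC

Derivation:
State after each event:
  event#1 t=0s outcome=F: state=CLOSED
  event#2 t=2s outcome=F: state=OPEN
  event#3 t=3s outcome=F: state=OPEN
  event#4 t=7s outcome=F: state=OPEN
  event#5 t=10s outcome=F: state=OPEN
  event#6 t=12s outcome=F: state=OPEN
  event#7 t=14s outcome=F: state=OPEN
  event#8 t=17s outcome=S: state=CLOSED
  event#9 t=19s outcome=F: state=CLOSED
  event#10 t=22s outcome=S: state=CLOSED
  event#11 t=25s outcome=F: state=CLOSED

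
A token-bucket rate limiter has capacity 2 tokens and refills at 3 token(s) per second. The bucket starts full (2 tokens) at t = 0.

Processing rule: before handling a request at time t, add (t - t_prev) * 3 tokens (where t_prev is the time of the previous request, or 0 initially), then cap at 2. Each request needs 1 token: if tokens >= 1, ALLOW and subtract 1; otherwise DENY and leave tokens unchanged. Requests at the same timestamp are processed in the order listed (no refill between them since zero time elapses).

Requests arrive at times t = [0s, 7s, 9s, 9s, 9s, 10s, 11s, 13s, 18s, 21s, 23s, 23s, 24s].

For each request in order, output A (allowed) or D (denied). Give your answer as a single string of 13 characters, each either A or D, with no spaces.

Simulating step by step:
  req#1 t=0s: ALLOW
  req#2 t=7s: ALLOW
  req#3 t=9s: ALLOW
  req#4 t=9s: ALLOW
  req#5 t=9s: DENY
  req#6 t=10s: ALLOW
  req#7 t=11s: ALLOW
  req#8 t=13s: ALLOW
  req#9 t=18s: ALLOW
  req#10 t=21s: ALLOW
  req#11 t=23s: ALLOW
  req#12 t=23s: ALLOW
  req#13 t=24s: ALLOW

Answer: AAAADAAAAAAAA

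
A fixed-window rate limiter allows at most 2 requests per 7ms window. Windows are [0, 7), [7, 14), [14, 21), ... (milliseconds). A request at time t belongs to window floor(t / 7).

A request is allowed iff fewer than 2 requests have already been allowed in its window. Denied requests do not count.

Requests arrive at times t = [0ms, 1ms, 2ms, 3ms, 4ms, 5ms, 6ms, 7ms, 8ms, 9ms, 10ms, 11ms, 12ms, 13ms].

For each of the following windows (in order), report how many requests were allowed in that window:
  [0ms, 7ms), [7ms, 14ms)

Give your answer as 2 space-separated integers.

Processing requests:
  req#1 t=0ms (window 0): ALLOW
  req#2 t=1ms (window 0): ALLOW
  req#3 t=2ms (window 0): DENY
  req#4 t=3ms (window 0): DENY
  req#5 t=4ms (window 0): DENY
  req#6 t=5ms (window 0): DENY
  req#7 t=6ms (window 0): DENY
  req#8 t=7ms (window 1): ALLOW
  req#9 t=8ms (window 1): ALLOW
  req#10 t=9ms (window 1): DENY
  req#11 t=10ms (window 1): DENY
  req#12 t=11ms (window 1): DENY
  req#13 t=12ms (window 1): DENY
  req#14 t=13ms (window 1): DENY

Allowed counts by window: 2 2

Answer: 2 2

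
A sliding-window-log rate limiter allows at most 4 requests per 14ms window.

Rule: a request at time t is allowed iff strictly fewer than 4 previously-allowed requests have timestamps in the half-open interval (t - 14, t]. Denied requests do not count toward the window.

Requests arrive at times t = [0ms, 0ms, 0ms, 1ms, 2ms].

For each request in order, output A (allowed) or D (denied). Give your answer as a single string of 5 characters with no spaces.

Tracking allowed requests in the window:
  req#1 t=0ms: ALLOW
  req#2 t=0ms: ALLOW
  req#3 t=0ms: ALLOW
  req#4 t=1ms: ALLOW
  req#5 t=2ms: DENY

Answer: AAAAD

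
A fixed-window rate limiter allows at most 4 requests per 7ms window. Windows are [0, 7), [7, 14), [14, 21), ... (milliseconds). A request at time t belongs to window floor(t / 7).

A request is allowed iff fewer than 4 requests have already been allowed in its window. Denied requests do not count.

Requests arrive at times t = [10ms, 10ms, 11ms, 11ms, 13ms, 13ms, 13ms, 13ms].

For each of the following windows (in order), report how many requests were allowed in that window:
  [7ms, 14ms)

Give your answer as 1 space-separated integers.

Processing requests:
  req#1 t=10ms (window 1): ALLOW
  req#2 t=10ms (window 1): ALLOW
  req#3 t=11ms (window 1): ALLOW
  req#4 t=11ms (window 1): ALLOW
  req#5 t=13ms (window 1): DENY
  req#6 t=13ms (window 1): DENY
  req#7 t=13ms (window 1): DENY
  req#8 t=13ms (window 1): DENY

Allowed counts by window: 4

Answer: 4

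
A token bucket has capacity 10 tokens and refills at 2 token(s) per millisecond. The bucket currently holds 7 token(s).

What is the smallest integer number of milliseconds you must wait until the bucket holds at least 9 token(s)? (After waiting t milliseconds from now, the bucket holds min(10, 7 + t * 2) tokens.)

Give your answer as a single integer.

Need 7 + t * 2 >= 9, so t >= 2/2.
Smallest integer t = ceil(2/2) = 1.

Answer: 1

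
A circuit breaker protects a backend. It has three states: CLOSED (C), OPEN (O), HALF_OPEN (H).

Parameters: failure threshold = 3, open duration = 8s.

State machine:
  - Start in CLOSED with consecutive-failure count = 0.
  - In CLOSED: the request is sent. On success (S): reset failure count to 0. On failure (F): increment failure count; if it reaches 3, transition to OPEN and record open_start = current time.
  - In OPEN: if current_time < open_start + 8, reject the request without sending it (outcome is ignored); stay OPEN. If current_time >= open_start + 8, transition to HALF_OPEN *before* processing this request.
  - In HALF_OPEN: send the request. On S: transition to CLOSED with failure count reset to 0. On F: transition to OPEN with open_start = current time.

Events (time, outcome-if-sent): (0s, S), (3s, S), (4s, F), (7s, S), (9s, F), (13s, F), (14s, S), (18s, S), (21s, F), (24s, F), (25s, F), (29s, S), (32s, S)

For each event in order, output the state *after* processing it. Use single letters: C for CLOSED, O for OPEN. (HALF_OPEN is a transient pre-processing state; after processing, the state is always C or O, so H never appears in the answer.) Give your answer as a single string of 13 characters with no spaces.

Answer: CCCCCCCCCCOOO

Derivation:
State after each event:
  event#1 t=0s outcome=S: state=CLOSED
  event#2 t=3s outcome=S: state=CLOSED
  event#3 t=4s outcome=F: state=CLOSED
  event#4 t=7s outcome=S: state=CLOSED
  event#5 t=9s outcome=F: state=CLOSED
  event#6 t=13s outcome=F: state=CLOSED
  event#7 t=14s outcome=S: state=CLOSED
  event#8 t=18s outcome=S: state=CLOSED
  event#9 t=21s outcome=F: state=CLOSED
  event#10 t=24s outcome=F: state=CLOSED
  event#11 t=25s outcome=F: state=OPEN
  event#12 t=29s outcome=S: state=OPEN
  event#13 t=32s outcome=S: state=OPEN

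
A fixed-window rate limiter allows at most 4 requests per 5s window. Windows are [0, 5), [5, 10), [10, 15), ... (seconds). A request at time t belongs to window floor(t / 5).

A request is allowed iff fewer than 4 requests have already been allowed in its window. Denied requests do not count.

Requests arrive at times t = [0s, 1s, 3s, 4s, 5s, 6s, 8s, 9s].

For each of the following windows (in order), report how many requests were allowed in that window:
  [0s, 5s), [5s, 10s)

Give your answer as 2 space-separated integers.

Processing requests:
  req#1 t=0s (window 0): ALLOW
  req#2 t=1s (window 0): ALLOW
  req#3 t=3s (window 0): ALLOW
  req#4 t=4s (window 0): ALLOW
  req#5 t=5s (window 1): ALLOW
  req#6 t=6s (window 1): ALLOW
  req#7 t=8s (window 1): ALLOW
  req#8 t=9s (window 1): ALLOW

Allowed counts by window: 4 4

Answer: 4 4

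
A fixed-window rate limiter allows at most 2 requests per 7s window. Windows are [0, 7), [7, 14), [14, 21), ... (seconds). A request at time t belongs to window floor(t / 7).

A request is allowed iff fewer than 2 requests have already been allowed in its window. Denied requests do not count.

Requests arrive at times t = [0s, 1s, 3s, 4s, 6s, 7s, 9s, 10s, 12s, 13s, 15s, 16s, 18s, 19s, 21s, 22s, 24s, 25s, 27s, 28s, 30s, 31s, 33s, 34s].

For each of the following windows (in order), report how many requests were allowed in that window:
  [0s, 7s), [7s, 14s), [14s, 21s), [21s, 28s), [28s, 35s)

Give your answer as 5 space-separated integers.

Processing requests:
  req#1 t=0s (window 0): ALLOW
  req#2 t=1s (window 0): ALLOW
  req#3 t=3s (window 0): DENY
  req#4 t=4s (window 0): DENY
  req#5 t=6s (window 0): DENY
  req#6 t=7s (window 1): ALLOW
  req#7 t=9s (window 1): ALLOW
  req#8 t=10s (window 1): DENY
  req#9 t=12s (window 1): DENY
  req#10 t=13s (window 1): DENY
  req#11 t=15s (window 2): ALLOW
  req#12 t=16s (window 2): ALLOW
  req#13 t=18s (window 2): DENY
  req#14 t=19s (window 2): DENY
  req#15 t=21s (window 3): ALLOW
  req#16 t=22s (window 3): ALLOW
  req#17 t=24s (window 3): DENY
  req#18 t=25s (window 3): DENY
  req#19 t=27s (window 3): DENY
  req#20 t=28s (window 4): ALLOW
  req#21 t=30s (window 4): ALLOW
  req#22 t=31s (window 4): DENY
  req#23 t=33s (window 4): DENY
  req#24 t=34s (window 4): DENY

Allowed counts by window: 2 2 2 2 2

Answer: 2 2 2 2 2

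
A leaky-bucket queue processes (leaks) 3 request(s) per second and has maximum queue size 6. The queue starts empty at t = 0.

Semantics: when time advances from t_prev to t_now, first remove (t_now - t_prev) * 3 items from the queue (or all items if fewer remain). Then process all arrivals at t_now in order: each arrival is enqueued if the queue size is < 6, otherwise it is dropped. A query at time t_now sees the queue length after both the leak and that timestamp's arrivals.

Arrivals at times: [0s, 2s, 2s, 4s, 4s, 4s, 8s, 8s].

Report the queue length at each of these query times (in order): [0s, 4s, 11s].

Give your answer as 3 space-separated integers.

Queue lengths at query times:
  query t=0s: backlog = 1
  query t=4s: backlog = 3
  query t=11s: backlog = 0

Answer: 1 3 0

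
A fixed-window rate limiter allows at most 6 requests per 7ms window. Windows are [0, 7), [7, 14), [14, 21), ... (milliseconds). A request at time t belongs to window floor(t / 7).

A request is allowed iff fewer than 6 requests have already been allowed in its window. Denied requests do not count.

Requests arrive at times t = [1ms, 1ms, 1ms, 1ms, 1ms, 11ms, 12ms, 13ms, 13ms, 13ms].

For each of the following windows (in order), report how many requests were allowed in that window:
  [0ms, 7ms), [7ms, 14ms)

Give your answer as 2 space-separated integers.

Answer: 5 5

Derivation:
Processing requests:
  req#1 t=1ms (window 0): ALLOW
  req#2 t=1ms (window 0): ALLOW
  req#3 t=1ms (window 0): ALLOW
  req#4 t=1ms (window 0): ALLOW
  req#5 t=1ms (window 0): ALLOW
  req#6 t=11ms (window 1): ALLOW
  req#7 t=12ms (window 1): ALLOW
  req#8 t=13ms (window 1): ALLOW
  req#9 t=13ms (window 1): ALLOW
  req#10 t=13ms (window 1): ALLOW

Allowed counts by window: 5 5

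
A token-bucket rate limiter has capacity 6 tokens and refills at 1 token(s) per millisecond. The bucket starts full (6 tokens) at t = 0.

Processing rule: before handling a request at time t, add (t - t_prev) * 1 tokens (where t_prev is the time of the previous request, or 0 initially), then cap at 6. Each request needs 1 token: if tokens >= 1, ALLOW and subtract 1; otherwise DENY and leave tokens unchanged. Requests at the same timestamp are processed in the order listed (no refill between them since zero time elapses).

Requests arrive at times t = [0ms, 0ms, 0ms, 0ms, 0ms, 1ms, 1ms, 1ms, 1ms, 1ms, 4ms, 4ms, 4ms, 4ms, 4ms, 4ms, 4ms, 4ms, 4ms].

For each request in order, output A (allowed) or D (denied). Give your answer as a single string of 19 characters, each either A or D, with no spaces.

Simulating step by step:
  req#1 t=0ms: ALLOW
  req#2 t=0ms: ALLOW
  req#3 t=0ms: ALLOW
  req#4 t=0ms: ALLOW
  req#5 t=0ms: ALLOW
  req#6 t=1ms: ALLOW
  req#7 t=1ms: ALLOW
  req#8 t=1ms: DENY
  req#9 t=1ms: DENY
  req#10 t=1ms: DENY
  req#11 t=4ms: ALLOW
  req#12 t=4ms: ALLOW
  req#13 t=4ms: ALLOW
  req#14 t=4ms: DENY
  req#15 t=4ms: DENY
  req#16 t=4ms: DENY
  req#17 t=4ms: DENY
  req#18 t=4ms: DENY
  req#19 t=4ms: DENY

Answer: AAAAAAADDDAAADDDDDD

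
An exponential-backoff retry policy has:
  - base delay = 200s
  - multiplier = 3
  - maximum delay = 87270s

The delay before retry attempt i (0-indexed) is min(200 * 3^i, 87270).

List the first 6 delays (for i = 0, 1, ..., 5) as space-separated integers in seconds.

Answer: 200 600 1800 5400 16200 48600

Derivation:
Computing each delay:
  i=0: min(200*3^0, 87270) = 200
  i=1: min(200*3^1, 87270) = 600
  i=2: min(200*3^2, 87270) = 1800
  i=3: min(200*3^3, 87270) = 5400
  i=4: min(200*3^4, 87270) = 16200
  i=5: min(200*3^5, 87270) = 48600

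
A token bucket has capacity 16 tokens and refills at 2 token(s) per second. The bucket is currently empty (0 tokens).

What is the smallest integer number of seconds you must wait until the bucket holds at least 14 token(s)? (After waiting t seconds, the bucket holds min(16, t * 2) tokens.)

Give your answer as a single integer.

Need t * 2 >= 14, so t >= 14/2.
Smallest integer t = ceil(14/2) = 7.

Answer: 7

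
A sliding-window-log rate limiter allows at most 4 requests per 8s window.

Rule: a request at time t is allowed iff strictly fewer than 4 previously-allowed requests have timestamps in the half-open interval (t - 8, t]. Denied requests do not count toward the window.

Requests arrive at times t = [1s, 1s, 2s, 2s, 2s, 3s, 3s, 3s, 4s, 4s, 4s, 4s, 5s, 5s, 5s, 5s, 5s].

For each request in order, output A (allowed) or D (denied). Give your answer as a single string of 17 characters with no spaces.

Tracking allowed requests in the window:
  req#1 t=1s: ALLOW
  req#2 t=1s: ALLOW
  req#3 t=2s: ALLOW
  req#4 t=2s: ALLOW
  req#5 t=2s: DENY
  req#6 t=3s: DENY
  req#7 t=3s: DENY
  req#8 t=3s: DENY
  req#9 t=4s: DENY
  req#10 t=4s: DENY
  req#11 t=4s: DENY
  req#12 t=4s: DENY
  req#13 t=5s: DENY
  req#14 t=5s: DENY
  req#15 t=5s: DENY
  req#16 t=5s: DENY
  req#17 t=5s: DENY

Answer: AAAADDDDDDDDDDDDD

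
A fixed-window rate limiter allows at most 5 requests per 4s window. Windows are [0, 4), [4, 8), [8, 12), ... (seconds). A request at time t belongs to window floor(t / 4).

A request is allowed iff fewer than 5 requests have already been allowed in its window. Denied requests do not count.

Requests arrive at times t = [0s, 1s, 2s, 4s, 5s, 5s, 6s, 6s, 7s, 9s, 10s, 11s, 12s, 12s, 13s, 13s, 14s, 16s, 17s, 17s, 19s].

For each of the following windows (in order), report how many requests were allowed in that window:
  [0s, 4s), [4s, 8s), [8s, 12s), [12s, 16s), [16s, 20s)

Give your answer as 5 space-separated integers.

Processing requests:
  req#1 t=0s (window 0): ALLOW
  req#2 t=1s (window 0): ALLOW
  req#3 t=2s (window 0): ALLOW
  req#4 t=4s (window 1): ALLOW
  req#5 t=5s (window 1): ALLOW
  req#6 t=5s (window 1): ALLOW
  req#7 t=6s (window 1): ALLOW
  req#8 t=6s (window 1): ALLOW
  req#9 t=7s (window 1): DENY
  req#10 t=9s (window 2): ALLOW
  req#11 t=10s (window 2): ALLOW
  req#12 t=11s (window 2): ALLOW
  req#13 t=12s (window 3): ALLOW
  req#14 t=12s (window 3): ALLOW
  req#15 t=13s (window 3): ALLOW
  req#16 t=13s (window 3): ALLOW
  req#17 t=14s (window 3): ALLOW
  req#18 t=16s (window 4): ALLOW
  req#19 t=17s (window 4): ALLOW
  req#20 t=17s (window 4): ALLOW
  req#21 t=19s (window 4): ALLOW

Allowed counts by window: 3 5 3 5 4

Answer: 3 5 3 5 4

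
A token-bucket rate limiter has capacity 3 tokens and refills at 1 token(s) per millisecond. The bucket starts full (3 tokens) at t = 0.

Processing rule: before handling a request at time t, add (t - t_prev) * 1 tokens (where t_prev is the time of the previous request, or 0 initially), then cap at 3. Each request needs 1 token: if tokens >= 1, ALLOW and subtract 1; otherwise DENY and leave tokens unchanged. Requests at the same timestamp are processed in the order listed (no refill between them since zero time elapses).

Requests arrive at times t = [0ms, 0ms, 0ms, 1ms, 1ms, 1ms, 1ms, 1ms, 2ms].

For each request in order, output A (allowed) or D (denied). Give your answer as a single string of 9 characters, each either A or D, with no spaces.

Answer: AAAADDDDA

Derivation:
Simulating step by step:
  req#1 t=0ms: ALLOW
  req#2 t=0ms: ALLOW
  req#3 t=0ms: ALLOW
  req#4 t=1ms: ALLOW
  req#5 t=1ms: DENY
  req#6 t=1ms: DENY
  req#7 t=1ms: DENY
  req#8 t=1ms: DENY
  req#9 t=2ms: ALLOW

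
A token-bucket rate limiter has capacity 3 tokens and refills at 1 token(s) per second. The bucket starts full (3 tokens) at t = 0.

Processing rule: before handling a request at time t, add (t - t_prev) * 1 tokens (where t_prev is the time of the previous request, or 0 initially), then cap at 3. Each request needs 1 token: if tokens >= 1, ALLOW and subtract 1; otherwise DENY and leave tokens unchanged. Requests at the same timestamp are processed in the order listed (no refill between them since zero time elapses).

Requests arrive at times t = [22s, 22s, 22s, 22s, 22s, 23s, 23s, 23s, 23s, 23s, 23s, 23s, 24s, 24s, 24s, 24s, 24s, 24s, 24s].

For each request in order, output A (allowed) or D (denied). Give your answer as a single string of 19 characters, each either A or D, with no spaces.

Simulating step by step:
  req#1 t=22s: ALLOW
  req#2 t=22s: ALLOW
  req#3 t=22s: ALLOW
  req#4 t=22s: DENY
  req#5 t=22s: DENY
  req#6 t=23s: ALLOW
  req#7 t=23s: DENY
  req#8 t=23s: DENY
  req#9 t=23s: DENY
  req#10 t=23s: DENY
  req#11 t=23s: DENY
  req#12 t=23s: DENY
  req#13 t=24s: ALLOW
  req#14 t=24s: DENY
  req#15 t=24s: DENY
  req#16 t=24s: DENY
  req#17 t=24s: DENY
  req#18 t=24s: DENY
  req#19 t=24s: DENY

Answer: AAADDADDDDDDADDDDDD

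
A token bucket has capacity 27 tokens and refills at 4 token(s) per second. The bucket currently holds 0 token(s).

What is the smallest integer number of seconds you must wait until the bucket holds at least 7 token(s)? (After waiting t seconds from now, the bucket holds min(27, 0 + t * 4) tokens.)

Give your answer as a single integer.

Need 0 + t * 4 >= 7, so t >= 7/4.
Smallest integer t = ceil(7/4) = 2.

Answer: 2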